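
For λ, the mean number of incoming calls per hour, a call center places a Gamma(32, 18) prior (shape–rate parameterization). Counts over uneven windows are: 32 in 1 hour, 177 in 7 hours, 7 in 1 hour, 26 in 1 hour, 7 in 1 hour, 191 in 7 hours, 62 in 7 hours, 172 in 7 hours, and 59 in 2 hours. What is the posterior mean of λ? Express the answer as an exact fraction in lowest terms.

Total count: 32 + 177 + 7 + 26 + 7 + 191 + 62 + 172 + 59 = 733.
Total exposure: 1 + 7 + 1 + 1 + 1 + 7 + 7 + 7 + 2 = 34 hours.
Conjugate update: add total count to the shape and total exposure to the rate, giving Gamma(765, 52).
Posterior mean = α'/β' = 765/52.

765/52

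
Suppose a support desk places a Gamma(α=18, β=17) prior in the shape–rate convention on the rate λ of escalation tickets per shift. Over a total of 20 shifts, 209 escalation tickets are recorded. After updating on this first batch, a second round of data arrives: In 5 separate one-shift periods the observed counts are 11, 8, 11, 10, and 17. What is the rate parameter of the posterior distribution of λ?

Total count 209 over total exposure 20 shifts.
After the first batch: Gamma(18 + 209, 17 + 20) = Gamma(227, 37).
Total count: 11 + 8 + 11 + 10 + 17 = 57.
Total exposure: 5 shifts.
After the second batch: Gamma(227 + 57, 37 + 5) = Gamma(284, 42).

42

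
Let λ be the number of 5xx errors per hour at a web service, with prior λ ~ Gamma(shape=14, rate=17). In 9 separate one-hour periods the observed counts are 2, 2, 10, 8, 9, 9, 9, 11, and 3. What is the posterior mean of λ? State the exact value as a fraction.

Total count: 2 + 2 + 10 + 8 + 9 + 9 + 9 + 11 + 3 = 63.
Total exposure: 9 hours.
Conjugate update: add total count to the shape and total exposure to the rate, giving Gamma(77, 26).
Posterior mean = α'/β' = 77/26.

77/26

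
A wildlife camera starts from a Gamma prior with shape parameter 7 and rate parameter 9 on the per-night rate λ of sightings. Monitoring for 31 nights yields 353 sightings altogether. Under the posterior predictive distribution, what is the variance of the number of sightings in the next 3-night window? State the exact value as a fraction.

Total count 353 over total exposure 31 nights.
The Gamma prior is conjugate for the Poisson rate, so λ | data ~ Gamma(7+353, 9+31) = Gamma(360, 40).
The posterior predictive for a window of length T is Negative Binomial with variance T·α'·(β'+T)/β'² = 3·360·43/1600 = 1161/40.

1161/40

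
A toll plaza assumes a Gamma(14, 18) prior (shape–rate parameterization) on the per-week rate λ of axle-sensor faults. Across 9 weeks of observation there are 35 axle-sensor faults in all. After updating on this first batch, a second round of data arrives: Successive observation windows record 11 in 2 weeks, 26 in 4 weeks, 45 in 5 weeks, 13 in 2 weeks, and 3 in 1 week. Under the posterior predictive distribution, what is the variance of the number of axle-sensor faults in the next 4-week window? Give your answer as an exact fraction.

26460/1681

Total count 35 over total exposure 9 weeks.
After the first batch: Gamma(14 + 35, 18 + 9) = Gamma(49, 27).
Total count: 11 + 26 + 45 + 13 + 3 = 98.
Total exposure: 2 + 4 + 5 + 2 + 1 = 14 weeks.
After the second batch: Gamma(49 + 98, 27 + 14) = Gamma(147, 41).
The posterior predictive for a window of length T is Negative Binomial with variance T·α'·(β'+T)/β'² = 4·147·45/1681 = 26460/1681.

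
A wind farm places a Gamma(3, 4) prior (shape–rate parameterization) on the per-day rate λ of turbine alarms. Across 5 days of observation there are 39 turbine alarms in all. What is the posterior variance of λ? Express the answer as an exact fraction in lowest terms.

Total count 39 over total exposure 5 days.
Posterior: α' = 3 + 39 = 42, β' = 4 + 5 = 9.
Posterior variance = α'/β'² = 42/81 = 14/27.

14/27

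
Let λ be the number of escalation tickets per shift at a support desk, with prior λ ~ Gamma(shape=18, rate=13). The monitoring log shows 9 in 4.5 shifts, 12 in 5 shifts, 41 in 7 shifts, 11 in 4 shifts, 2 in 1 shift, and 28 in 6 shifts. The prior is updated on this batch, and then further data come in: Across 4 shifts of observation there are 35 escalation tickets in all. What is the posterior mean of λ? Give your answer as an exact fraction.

312/89

Total count: 9 + 12 + 41 + 11 + 2 + 28 = 103.
Total exposure: 4.5 + 5 + 7 + 4 + 1 + 6 = 27.5 shifts.
After the first batch: Gamma(18 + 103, 13 + 27.5) = Gamma(121, 81/2).
Total count 35 over total exposure 4 shifts.
After the second batch: Gamma(121 + 35, 81/2 + 4) = Gamma(156, 89/2).
Posterior mean = α'/β' = 156/(89/2) = 312/89.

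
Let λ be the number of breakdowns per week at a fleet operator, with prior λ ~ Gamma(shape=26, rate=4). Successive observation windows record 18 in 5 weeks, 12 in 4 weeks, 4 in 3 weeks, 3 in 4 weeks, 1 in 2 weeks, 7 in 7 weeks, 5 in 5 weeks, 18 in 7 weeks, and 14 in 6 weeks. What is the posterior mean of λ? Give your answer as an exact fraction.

Total count: 18 + 12 + 4 + 3 + 1 + 7 + 5 + 18 + 14 = 82.
Total exposure: 5 + 4 + 3 + 4 + 2 + 7 + 5 + 7 + 6 = 43 weeks.
The Gamma prior is conjugate for the Poisson rate, so λ | data ~ Gamma(26+82, 4+43) = Gamma(108, 47).
Posterior mean = α'/β' = 108/47.

108/47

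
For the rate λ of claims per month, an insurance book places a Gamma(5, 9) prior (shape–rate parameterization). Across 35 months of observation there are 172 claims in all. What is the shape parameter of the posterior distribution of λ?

Total count 172 over total exposure 35 months.
The Gamma prior is conjugate for the Poisson rate, so λ | data ~ Gamma(5+172, 9+35) = Gamma(177, 44).

177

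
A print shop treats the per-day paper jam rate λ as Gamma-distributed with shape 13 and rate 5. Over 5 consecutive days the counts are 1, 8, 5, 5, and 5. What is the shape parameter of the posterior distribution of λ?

37

Total count: 1 + 8 + 5 + 5 + 5 = 24.
Total exposure: 5 days.
Gamma(α, β) with Poisson data over total exposure Σt gives posterior Gamma(α+Σx, β+Σt) = Gamma(37, 10).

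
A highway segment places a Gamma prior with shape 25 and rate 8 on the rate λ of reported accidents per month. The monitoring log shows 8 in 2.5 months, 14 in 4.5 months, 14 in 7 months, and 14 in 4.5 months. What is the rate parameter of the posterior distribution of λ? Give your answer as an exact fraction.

Total count: 8 + 14 + 14 + 14 = 50.
Total exposure: 2.5 + 4.5 + 7 + 4.5 = 18.5 months.
By Gamma–Poisson conjugacy, the posterior is Gamma(α + Σx, β + Σt) = Gamma(25 + 50, 8 + 18.5) = Gamma(75, 53/2).

53/2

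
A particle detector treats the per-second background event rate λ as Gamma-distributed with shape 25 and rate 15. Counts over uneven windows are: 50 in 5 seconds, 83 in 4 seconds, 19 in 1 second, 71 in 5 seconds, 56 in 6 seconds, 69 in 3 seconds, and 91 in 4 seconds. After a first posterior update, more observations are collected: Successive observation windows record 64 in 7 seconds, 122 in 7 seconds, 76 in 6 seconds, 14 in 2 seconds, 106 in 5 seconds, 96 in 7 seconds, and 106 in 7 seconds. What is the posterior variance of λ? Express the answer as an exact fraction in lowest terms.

131/882

Total count: 50 + 83 + 19 + 71 + 56 + 69 + 91 = 439.
Total exposure: 5 + 4 + 1 + 5 + 6 + 3 + 4 = 28 seconds.
After the first batch: Gamma(25 + 439, 15 + 28) = Gamma(464, 43).
Total count: 64 + 122 + 76 + 14 + 106 + 96 + 106 = 584.
Total exposure: 7 + 7 + 6 + 2 + 5 + 7 + 7 = 41 seconds.
After the second batch: Gamma(464 + 584, 43 + 41) = Gamma(1048, 84).
Posterior variance = α'/β'² = 1048/7056 = 131/882.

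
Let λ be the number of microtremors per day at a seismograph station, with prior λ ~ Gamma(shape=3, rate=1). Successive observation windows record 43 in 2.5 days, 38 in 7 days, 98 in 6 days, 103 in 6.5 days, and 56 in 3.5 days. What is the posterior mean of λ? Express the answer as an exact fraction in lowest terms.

682/53

Total count: 43 + 38 + 98 + 103 + 56 = 338.
Total exposure: 2.5 + 7 + 6 + 6.5 + 3.5 = 25.5 days.
By Gamma–Poisson conjugacy, the posterior is Gamma(α + Σx, β + Σt) = Gamma(3 + 338, 1 + 25.5) = Gamma(341, 53/2).
Posterior mean = α'/β' = 341/(53/2) = 682/53.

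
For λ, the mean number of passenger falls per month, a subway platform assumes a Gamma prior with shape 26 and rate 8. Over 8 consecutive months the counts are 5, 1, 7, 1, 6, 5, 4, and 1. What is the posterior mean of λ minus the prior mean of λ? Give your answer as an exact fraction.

1/4

Total count: 5 + 1 + 7 + 1 + 6 + 5 + 4 + 1 = 30.
Total exposure: 8 months.
Posterior: α' = 26 + 30 = 56, β' = 8 + 8 = 16.
Posterior mean = 56/16 = 7/2; prior mean = 26/8 = 13/4. Difference = 7/2 − 13/4 = 1/4.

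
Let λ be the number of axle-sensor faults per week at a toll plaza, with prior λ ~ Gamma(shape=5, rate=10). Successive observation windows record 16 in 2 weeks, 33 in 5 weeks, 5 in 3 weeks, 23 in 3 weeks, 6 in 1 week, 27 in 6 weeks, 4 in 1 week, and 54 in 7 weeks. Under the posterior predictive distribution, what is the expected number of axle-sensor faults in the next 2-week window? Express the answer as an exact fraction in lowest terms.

Total count: 16 + 33 + 5 + 23 + 6 + 27 + 4 + 54 = 168.
Total exposure: 2 + 5 + 3 + 3 + 1 + 6 + 1 + 7 = 28 weeks.
The Gamma prior is conjugate for the Poisson rate, so λ | data ~ Gamma(5+168, 10+28) = Gamma(173, 38).
Predictive mean over a 2-week window = T·E[λ|data] = 2·173/38 = 173/19.

173/19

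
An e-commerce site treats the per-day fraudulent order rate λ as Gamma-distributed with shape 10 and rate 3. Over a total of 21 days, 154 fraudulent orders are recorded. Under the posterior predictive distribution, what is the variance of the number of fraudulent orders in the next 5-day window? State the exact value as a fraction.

Total count 154 over total exposure 21 days.
Posterior: α' = 10 + 154 = 164, β' = 3 + 21 = 24.
The posterior predictive for a window of length T is Negative Binomial with variance T·α'·(β'+T)/β'² = 5·164·29/576 = 5945/144.

5945/144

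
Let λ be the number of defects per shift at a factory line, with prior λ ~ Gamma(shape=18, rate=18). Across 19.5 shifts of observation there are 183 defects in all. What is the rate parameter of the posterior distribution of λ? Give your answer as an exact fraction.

Total count 183 over total exposure 19.5 shifts.
Gamma(α, β) with Poisson data over total exposure Σt gives posterior Gamma(α+Σx, β+Σt) = Gamma(201, 75/2).

75/2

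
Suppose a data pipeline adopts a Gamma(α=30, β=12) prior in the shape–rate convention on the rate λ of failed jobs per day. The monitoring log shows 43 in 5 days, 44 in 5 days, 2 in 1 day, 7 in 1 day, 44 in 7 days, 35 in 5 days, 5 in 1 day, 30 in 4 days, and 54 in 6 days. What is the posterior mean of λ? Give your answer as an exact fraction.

Total count: 43 + 44 + 2 + 7 + 44 + 35 + 5 + 30 + 54 = 264.
Total exposure: 5 + 5 + 1 + 1 + 7 + 5 + 1 + 4 + 6 = 35 days.
Gamma(α, β) with Poisson data over total exposure Σt gives posterior Gamma(α+Σx, β+Σt) = Gamma(294, 47).
Posterior mean = α'/β' = 294/47.

294/47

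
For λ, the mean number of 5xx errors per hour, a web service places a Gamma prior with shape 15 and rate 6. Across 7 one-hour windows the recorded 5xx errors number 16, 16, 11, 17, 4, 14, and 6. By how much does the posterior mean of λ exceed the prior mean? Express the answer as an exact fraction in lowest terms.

Total count: 16 + 16 + 11 + 17 + 4 + 14 + 6 = 84.
Total exposure: 7 hours.
Posterior: α' = 15 + 84 = 99, β' = 6 + 7 = 13.
Posterior mean = 99/13 = 99/13; prior mean = 15/6 = 5/2. Difference = 99/13 − 5/2 = 133/26.

133/26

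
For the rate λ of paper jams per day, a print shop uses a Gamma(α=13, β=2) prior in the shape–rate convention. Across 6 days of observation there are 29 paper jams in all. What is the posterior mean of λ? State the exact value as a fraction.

Total count 29 over total exposure 6 days.
Gamma(α, β) with Poisson data over total exposure Σt gives posterior Gamma(α+Σx, β+Σt) = Gamma(42, 8).
Posterior mean = α'/β' = 42/8 = 21/4.

21/4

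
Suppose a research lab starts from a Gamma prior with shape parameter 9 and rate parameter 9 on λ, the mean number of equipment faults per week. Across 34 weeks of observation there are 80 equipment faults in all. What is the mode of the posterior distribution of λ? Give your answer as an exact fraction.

Total count 80 over total exposure 34 weeks.
By Gamma–Poisson conjugacy, the posterior is Gamma(α + Σx, β + Σt) = Gamma(9 + 80, 9 + 34) = Gamma(89, 43).
Posterior mode = (α'−1)/β' = 88/43.

88/43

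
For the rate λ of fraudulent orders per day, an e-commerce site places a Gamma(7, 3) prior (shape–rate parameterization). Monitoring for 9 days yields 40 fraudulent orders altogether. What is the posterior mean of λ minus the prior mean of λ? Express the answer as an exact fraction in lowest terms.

19/12

Total count 40 over total exposure 9 days.
By Gamma–Poisson conjugacy, the posterior is Gamma(α + Σx, β + Σt) = Gamma(7 + 40, 3 + 9) = Gamma(47, 12).
Posterior mean = 47/12 = 47/12; prior mean = 7/3 = 7/3. Difference = 47/12 − 7/3 = 19/12.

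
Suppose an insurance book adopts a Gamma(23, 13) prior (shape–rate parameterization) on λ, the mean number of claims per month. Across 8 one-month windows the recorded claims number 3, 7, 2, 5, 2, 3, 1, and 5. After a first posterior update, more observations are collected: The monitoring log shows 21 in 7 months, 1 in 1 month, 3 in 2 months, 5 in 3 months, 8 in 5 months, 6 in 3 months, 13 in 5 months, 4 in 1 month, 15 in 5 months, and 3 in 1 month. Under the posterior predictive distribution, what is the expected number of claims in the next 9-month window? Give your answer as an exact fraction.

Total count: 3 + 7 + 2 + 5 + 2 + 3 + 1 + 5 = 28.
Total exposure: 8 months.
After the first batch: Gamma(23 + 28, 13 + 8) = Gamma(51, 21).
Total count: 21 + 1 + 3 + 5 + 8 + 6 + 13 + 4 + 15 + 3 = 79.
Total exposure: 7 + 1 + 2 + 3 + 5 + 3 + 5 + 1 + 5 + 1 = 33 months.
After the second batch: Gamma(51 + 79, 21 + 33) = Gamma(130, 54).
Predictive mean over a 9-month window = T·E[λ|data] = 9·130/54 = 65/3.

65/3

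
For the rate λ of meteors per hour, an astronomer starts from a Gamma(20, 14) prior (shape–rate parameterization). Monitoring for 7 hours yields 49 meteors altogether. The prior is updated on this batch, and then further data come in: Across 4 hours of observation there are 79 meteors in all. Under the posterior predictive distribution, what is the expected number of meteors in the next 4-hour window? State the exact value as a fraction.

592/25

Total count 49 over total exposure 7 hours.
After the first batch: Gamma(20 + 49, 14 + 7) = Gamma(69, 21).
Total count 79 over total exposure 4 hours.
After the second batch: Gamma(69 + 79, 21 + 4) = Gamma(148, 25).
Predictive mean over a 4-hour window = T·E[λ|data] = 4·148/25 = 592/25.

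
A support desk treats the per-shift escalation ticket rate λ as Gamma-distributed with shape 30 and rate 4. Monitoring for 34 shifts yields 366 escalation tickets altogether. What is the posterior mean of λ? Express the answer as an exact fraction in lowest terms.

198/19

Total count 366 over total exposure 34 shifts.
Gamma(α, β) with Poisson data over total exposure Σt gives posterior Gamma(α+Σx, β+Σt) = Gamma(396, 38).
Posterior mean = α'/β' = 396/38 = 198/19.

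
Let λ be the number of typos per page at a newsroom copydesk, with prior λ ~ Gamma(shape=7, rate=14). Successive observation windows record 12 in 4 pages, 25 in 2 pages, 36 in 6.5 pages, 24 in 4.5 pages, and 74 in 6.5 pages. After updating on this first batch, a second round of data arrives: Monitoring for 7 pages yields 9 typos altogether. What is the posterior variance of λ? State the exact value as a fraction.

Total count: 12 + 25 + 36 + 24 + 74 = 171.
Total exposure: 4 + 2 + 6.5 + 4.5 + 6.5 = 23.5 pages.
After the first batch: Gamma(7 + 171, 14 + 23.5) = Gamma(178, 75/2).
Total count 9 over total exposure 7 pages.
After the second batch: Gamma(178 + 9, 75/2 + 7) = Gamma(187, 89/2).
Posterior variance = α'/β'² = 187/(7921/4) = 748/7921.

748/7921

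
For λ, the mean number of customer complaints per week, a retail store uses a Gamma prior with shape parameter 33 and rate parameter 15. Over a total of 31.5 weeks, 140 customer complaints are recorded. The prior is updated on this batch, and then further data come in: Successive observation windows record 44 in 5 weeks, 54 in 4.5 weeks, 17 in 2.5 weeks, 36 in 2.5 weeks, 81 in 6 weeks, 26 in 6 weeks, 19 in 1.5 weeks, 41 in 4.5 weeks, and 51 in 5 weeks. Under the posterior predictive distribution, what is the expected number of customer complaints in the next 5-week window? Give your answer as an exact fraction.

1355/42

Total count 140 over total exposure 31.5 weeks.
After the first batch: Gamma(33 + 140, 15 + 31.5) = Gamma(173, 93/2).
Total count: 44 + 54 + 17 + 36 + 81 + 26 + 19 + 41 + 51 = 369.
Total exposure: 5 + 4.5 + 2.5 + 2.5 + 6 + 6 + 1.5 + 4.5 + 5 = 37.5 weeks.
After the second batch: Gamma(173 + 369, 93/2 + 37.5) = Gamma(542, 84).
Predictive mean over a 5-week window = T·E[λ|data] = 5·542/84 = 1355/42.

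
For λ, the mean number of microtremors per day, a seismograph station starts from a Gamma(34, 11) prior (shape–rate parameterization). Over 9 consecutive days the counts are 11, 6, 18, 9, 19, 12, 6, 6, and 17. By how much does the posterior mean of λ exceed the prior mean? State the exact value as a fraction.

419/110

Total count: 11 + 6 + 18 + 9 + 19 + 12 + 6 + 6 + 17 = 104.
Total exposure: 9 days.
Posterior: α' = 34 + 104 = 138, β' = 11 + 9 = 20.
Posterior mean = 138/20 = 69/10; prior mean = 34/11 = 34/11. Difference = 69/10 − 34/11 = 419/110.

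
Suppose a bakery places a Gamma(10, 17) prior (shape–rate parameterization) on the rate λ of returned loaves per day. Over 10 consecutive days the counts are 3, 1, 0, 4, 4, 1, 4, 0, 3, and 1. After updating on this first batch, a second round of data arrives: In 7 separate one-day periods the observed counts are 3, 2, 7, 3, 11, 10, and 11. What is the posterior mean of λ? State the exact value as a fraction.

Total count: 3 + 1 + 0 + 4 + 4 + 1 + 4 + 0 + 3 + 1 = 21.
Total exposure: 10 days.
After the first batch: Gamma(10 + 21, 17 + 10) = Gamma(31, 27).
Total count: 3 + 2 + 7 + 3 + 11 + 10 + 11 = 47.
Total exposure: 7 days.
After the second batch: Gamma(31 + 47, 27 + 7) = Gamma(78, 34).
Posterior mean = α'/β' = 78/34 = 39/17.

39/17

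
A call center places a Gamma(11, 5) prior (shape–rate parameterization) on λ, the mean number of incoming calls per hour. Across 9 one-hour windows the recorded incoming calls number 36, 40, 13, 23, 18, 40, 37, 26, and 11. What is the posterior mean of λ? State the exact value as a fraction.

Total count: 36 + 40 + 13 + 23 + 18 + 40 + 37 + 26 + 11 = 244.
Total exposure: 9 hours.
Gamma(α, β) with Poisson data over total exposure Σt gives posterior Gamma(α+Σx, β+Σt) = Gamma(255, 14).
Posterior mean = α'/β' = 255/14.

255/14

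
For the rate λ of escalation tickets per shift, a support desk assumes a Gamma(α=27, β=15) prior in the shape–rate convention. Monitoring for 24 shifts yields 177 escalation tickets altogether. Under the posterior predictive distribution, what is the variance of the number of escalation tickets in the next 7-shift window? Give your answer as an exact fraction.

21896/507

Total count 177 over total exposure 24 shifts.
Conjugate update: add total count to the shape and total exposure to the rate, giving Gamma(204, 39).
The posterior predictive for a window of length T is Negative Binomial with variance T·α'·(β'+T)/β'² = 7·204·46/1521 = 21896/507.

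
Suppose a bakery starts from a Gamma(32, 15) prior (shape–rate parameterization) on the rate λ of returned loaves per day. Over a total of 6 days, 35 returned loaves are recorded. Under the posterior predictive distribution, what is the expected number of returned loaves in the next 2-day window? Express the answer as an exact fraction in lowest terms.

Total count 35 over total exposure 6 days.
Conjugate update: add total count to the shape and total exposure to the rate, giving Gamma(67, 21).
Predictive mean over a 2-day window = T·E[λ|data] = 2·67/21 = 134/21.

134/21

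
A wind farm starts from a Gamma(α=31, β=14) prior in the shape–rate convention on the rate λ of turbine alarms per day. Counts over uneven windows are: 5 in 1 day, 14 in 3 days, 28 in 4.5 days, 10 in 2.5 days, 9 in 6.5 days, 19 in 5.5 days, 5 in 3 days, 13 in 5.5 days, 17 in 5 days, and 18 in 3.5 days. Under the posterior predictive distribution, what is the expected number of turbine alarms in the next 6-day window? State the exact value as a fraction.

Total count: 5 + 14 + 28 + 10 + 9 + 19 + 5 + 13 + 17 + 18 = 138.
Total exposure: 1 + 3 + 4.5 + 2.5 + 6.5 + 5.5 + 3 + 5.5 + 5 + 3.5 = 40 days.
The Gamma prior is conjugate for the Poisson rate, so λ | data ~ Gamma(31+138, 14+40) = Gamma(169, 54).
Predictive mean over a 6-day window = T·E[λ|data] = 6·169/54 = 169/9.

169/9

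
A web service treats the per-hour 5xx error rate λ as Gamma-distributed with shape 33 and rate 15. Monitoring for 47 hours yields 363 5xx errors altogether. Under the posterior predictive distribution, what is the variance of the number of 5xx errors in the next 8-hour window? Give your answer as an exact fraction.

55440/961

Total count 363 over total exposure 47 hours.
The Gamma prior is conjugate for the Poisson rate, so λ | data ~ Gamma(33+363, 15+47) = Gamma(396, 62).
The posterior predictive for a window of length T is Negative Binomial with variance T·α'·(β'+T)/β'² = 8·396·70/3844 = 55440/961.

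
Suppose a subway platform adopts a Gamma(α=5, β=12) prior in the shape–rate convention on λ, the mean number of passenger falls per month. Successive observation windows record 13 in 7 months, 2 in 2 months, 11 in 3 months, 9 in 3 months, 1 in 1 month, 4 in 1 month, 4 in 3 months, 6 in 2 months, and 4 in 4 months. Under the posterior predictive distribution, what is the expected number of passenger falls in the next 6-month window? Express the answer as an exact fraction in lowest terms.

Total count: 13 + 2 + 11 + 9 + 1 + 4 + 4 + 6 + 4 = 54.
Total exposure: 7 + 2 + 3 + 3 + 1 + 1 + 3 + 2 + 4 = 26 months.
Gamma(α, β) with Poisson data over total exposure Σt gives posterior Gamma(α+Σx, β+Σt) = Gamma(59, 38).
Predictive mean over a 6-month window = T·E[λ|data] = 6·59/38 = 177/19.

177/19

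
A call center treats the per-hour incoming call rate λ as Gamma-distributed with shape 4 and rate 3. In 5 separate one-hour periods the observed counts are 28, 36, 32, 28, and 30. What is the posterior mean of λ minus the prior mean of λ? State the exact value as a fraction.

221/12

Total count: 28 + 36 + 32 + 28 + 30 = 154.
Total exposure: 5 hours.
Posterior: α' = 4 + 154 = 158, β' = 3 + 5 = 8.
Posterior mean = 158/8 = 79/4; prior mean = 4/3 = 4/3. Difference = 79/4 − 4/3 = 221/12.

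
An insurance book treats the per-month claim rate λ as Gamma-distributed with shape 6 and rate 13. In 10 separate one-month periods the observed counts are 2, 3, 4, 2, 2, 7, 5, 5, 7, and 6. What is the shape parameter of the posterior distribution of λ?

Total count: 2 + 3 + 4 + 2 + 2 + 7 + 5 + 5 + 7 + 6 = 43.
Total exposure: 10 months.
By Gamma–Poisson conjugacy, the posterior is Gamma(α + Σx, β + Σt) = Gamma(6 + 43, 13 + 10) = Gamma(49, 23).

49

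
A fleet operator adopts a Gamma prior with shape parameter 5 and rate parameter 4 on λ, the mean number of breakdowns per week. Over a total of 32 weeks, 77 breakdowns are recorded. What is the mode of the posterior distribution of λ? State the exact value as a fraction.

Total count 77 over total exposure 32 weeks.
The Gamma prior is conjugate for the Poisson rate, so λ | data ~ Gamma(5+77, 4+32) = Gamma(82, 36).
Posterior mode = (α'−1)/β' = 81/36 = 9/4.

9/4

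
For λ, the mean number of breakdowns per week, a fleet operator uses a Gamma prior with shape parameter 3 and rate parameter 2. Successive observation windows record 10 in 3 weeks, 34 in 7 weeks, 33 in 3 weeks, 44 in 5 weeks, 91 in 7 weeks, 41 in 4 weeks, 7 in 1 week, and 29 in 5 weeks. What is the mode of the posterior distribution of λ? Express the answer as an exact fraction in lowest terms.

291/37

Total count: 10 + 34 + 33 + 44 + 91 + 41 + 7 + 29 = 289.
Total exposure: 3 + 7 + 3 + 5 + 7 + 4 + 1 + 5 = 35 weeks.
Gamma(α, β) with Poisson data over total exposure Σt gives posterior Gamma(α+Σx, β+Σt) = Gamma(292, 37).
Posterior mode = (α'−1)/β' = 291/37.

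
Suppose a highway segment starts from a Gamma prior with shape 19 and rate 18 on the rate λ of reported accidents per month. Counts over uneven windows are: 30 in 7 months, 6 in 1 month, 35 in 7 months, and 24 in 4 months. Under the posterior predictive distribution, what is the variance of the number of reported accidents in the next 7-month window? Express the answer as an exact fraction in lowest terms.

35112/1369

Total count: 30 + 6 + 35 + 24 = 95.
Total exposure: 7 + 1 + 7 + 4 = 19 months.
By Gamma–Poisson conjugacy, the posterior is Gamma(α + Σx, β + Σt) = Gamma(19 + 95, 18 + 19) = Gamma(114, 37).
The posterior predictive for a window of length T is Negative Binomial with variance T·α'·(β'+T)/β'² = 7·114·44/1369 = 35112/1369.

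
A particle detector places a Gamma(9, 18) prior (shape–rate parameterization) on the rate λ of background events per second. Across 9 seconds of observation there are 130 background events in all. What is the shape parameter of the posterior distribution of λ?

139

Total count 130 over total exposure 9 seconds.
By Gamma–Poisson conjugacy, the posterior is Gamma(α + Σx, β + Σt) = Gamma(9 + 130, 18 + 9) = Gamma(139, 27).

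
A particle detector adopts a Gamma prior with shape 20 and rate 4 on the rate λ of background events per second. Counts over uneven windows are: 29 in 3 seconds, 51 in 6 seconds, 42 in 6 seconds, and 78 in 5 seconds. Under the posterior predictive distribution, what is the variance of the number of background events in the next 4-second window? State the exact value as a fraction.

Total count: 29 + 51 + 42 + 78 = 200.
Total exposure: 3 + 6 + 6 + 5 = 20 seconds.
The Gamma prior is conjugate for the Poisson rate, so λ | data ~ Gamma(20+200, 4+20) = Gamma(220, 24).
The posterior predictive for a window of length T is Negative Binomial with variance T·α'·(β'+T)/β'² = 4·220·28/576 = 385/9.

385/9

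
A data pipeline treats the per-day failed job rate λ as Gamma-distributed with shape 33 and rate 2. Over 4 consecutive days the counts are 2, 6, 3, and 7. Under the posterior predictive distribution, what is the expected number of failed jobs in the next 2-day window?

Total count: 2 + 6 + 3 + 7 = 18.
Total exposure: 4 days.
Gamma(α, β) with Poisson data over total exposure Σt gives posterior Gamma(α+Σx, β+Σt) = Gamma(51, 6).
Predictive mean over a 2-day window = T·E[λ|data] = 2·51/6 = 17.

17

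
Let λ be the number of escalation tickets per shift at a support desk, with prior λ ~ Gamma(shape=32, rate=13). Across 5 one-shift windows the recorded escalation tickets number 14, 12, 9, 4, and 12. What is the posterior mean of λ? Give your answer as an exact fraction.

Total count: 14 + 12 + 9 + 4 + 12 = 51.
Total exposure: 5 shifts.
Conjugate update: add total count to the shape and total exposure to the rate, giving Gamma(83, 18).
Posterior mean = α'/β' = 83/18.

83/18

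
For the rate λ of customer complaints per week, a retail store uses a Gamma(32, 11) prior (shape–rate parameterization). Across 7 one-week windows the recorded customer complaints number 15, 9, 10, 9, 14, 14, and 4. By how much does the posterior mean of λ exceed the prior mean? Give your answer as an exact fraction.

Total count: 15 + 9 + 10 + 9 + 14 + 14 + 4 = 75.
Total exposure: 7 weeks.
Posterior: α' = 32 + 75 = 107, β' = 11 + 7 = 18.
Posterior mean = 107/18 = 107/18; prior mean = 32/11 = 32/11. Difference = 107/18 − 32/11 = 601/198.

601/198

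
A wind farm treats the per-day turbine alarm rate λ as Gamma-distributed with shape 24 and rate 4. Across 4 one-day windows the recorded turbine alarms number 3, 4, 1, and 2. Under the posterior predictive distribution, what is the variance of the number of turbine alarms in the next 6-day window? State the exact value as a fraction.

357/8

Total count: 3 + 4 + 1 + 2 = 10.
Total exposure: 4 days.
The Gamma prior is conjugate for the Poisson rate, so λ | data ~ Gamma(24+10, 4+4) = Gamma(34, 8).
The posterior predictive for a window of length T is Negative Binomial with variance T·α'·(β'+T)/β'² = 6·34·14/64 = 357/8.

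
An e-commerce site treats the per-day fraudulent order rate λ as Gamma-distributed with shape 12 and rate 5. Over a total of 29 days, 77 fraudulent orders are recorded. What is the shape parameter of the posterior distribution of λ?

89

Total count 77 over total exposure 29 days.
By Gamma–Poisson conjugacy, the posterior is Gamma(α + Σx, β + Σt) = Gamma(12 + 77, 5 + 29) = Gamma(89, 34).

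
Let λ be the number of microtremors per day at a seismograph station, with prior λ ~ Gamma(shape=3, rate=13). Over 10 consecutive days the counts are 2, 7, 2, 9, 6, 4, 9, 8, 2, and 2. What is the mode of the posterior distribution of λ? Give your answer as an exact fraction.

Total count: 2 + 7 + 2 + 9 + 6 + 4 + 9 + 8 + 2 + 2 = 51.
Total exposure: 10 days.
Gamma(α, β) with Poisson data over total exposure Σt gives posterior Gamma(α+Σx, β+Σt) = Gamma(54, 23).
Posterior mode = (α'−1)/β' = 53/23.

53/23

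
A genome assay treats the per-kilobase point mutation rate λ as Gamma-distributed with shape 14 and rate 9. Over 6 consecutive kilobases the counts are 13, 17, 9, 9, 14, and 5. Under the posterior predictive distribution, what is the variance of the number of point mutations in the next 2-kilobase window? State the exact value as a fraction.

Total count: 13 + 17 + 9 + 9 + 14 + 5 = 67.
Total exposure: 6 kilobases.
Posterior: α' = 14 + 67 = 81, β' = 9 + 6 = 15.
The posterior predictive for a window of length T is Negative Binomial with variance T·α'·(β'+T)/β'² = 2·81·17/225 = 306/25.

306/25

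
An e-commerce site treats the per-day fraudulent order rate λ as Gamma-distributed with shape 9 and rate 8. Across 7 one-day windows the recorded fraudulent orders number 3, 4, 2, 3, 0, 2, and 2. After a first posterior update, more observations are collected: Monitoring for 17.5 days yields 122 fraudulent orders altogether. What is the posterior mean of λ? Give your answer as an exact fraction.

294/65

Total count: 3 + 4 + 2 + 3 + 0 + 2 + 2 = 16.
Total exposure: 7 days.
After the first batch: Gamma(9 + 16, 8 + 7) = Gamma(25, 15).
Total count 122 over total exposure 17.5 days.
After the second batch: Gamma(25 + 122, 15 + 17.5) = Gamma(147, 65/2).
Posterior mean = α'/β' = 147/(65/2) = 294/65.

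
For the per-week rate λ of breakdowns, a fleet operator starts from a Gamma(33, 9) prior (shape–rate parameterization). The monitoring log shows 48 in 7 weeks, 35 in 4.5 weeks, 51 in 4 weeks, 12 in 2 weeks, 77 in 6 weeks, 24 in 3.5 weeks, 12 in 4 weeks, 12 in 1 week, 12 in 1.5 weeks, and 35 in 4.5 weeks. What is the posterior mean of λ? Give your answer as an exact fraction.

351/47

Total count: 48 + 35 + 51 + 12 + 77 + 24 + 12 + 12 + 12 + 35 = 318.
Total exposure: 7 + 4.5 + 4 + 2 + 6 + 3.5 + 4 + 1 + 1.5 + 4.5 = 38 weeks.
The Gamma prior is conjugate for the Poisson rate, so λ | data ~ Gamma(33+318, 9+38) = Gamma(351, 47).
Posterior mean = α'/β' = 351/47.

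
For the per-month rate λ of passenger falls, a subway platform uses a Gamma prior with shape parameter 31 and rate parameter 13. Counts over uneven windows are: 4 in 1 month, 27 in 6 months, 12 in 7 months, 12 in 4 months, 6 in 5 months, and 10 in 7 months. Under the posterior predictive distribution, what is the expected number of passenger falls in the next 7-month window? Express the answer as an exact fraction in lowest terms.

Total count: 4 + 27 + 12 + 12 + 6 + 10 = 71.
Total exposure: 1 + 6 + 7 + 4 + 5 + 7 = 30 months.
By Gamma–Poisson conjugacy, the posterior is Gamma(α + Σx, β + Σt) = Gamma(31 + 71, 13 + 30) = Gamma(102, 43).
Predictive mean over a 7-month window = T·E[λ|data] = 7·102/43 = 714/43.

714/43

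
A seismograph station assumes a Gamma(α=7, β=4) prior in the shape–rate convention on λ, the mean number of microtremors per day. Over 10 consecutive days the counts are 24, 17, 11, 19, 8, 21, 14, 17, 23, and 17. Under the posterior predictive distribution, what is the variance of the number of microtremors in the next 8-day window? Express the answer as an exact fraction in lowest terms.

Total count: 24 + 17 + 11 + 19 + 8 + 21 + 14 + 17 + 23 + 17 = 171.
Total exposure: 10 days.
Gamma(α, β) with Poisson data over total exposure Σt gives posterior Gamma(α+Σx, β+Σt) = Gamma(178, 14).
The posterior predictive for a window of length T is Negative Binomial with variance T·α'·(β'+T)/β'² = 8·178·22/196 = 7832/49.

7832/49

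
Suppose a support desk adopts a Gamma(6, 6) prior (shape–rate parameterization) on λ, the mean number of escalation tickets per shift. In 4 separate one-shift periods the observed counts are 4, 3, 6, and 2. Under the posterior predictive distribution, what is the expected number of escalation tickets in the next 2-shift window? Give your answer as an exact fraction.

21/5

Total count: 4 + 3 + 6 + 2 = 15.
Total exposure: 4 shifts.
The Gamma prior is conjugate for the Poisson rate, so λ | data ~ Gamma(6+15, 6+4) = Gamma(21, 10).
Predictive mean over a 2-shift window = T·E[λ|data] = 2·21/10 = 21/5.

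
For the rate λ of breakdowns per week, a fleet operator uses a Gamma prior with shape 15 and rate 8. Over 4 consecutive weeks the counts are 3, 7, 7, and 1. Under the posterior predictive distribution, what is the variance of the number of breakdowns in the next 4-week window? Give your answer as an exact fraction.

44/3

Total count: 3 + 7 + 7 + 1 = 18.
Total exposure: 4 weeks.
The Gamma prior is conjugate for the Poisson rate, so λ | data ~ Gamma(15+18, 8+4) = Gamma(33, 12).
The posterior predictive for a window of length T is Negative Binomial with variance T·α'·(β'+T)/β'² = 4·33·16/144 = 44/3.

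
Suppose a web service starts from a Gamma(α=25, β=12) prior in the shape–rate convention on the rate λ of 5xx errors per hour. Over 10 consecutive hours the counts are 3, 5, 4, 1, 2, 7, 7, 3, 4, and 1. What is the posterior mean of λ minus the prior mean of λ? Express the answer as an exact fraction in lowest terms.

97/132

Total count: 3 + 5 + 4 + 1 + 2 + 7 + 7 + 3 + 4 + 1 = 37.
Total exposure: 10 hours.
Posterior: α' = 25 + 37 = 62, β' = 12 + 10 = 22.
Posterior mean = 62/22 = 31/11; prior mean = 25/12 = 25/12. Difference = 31/11 − 25/12 = 97/132.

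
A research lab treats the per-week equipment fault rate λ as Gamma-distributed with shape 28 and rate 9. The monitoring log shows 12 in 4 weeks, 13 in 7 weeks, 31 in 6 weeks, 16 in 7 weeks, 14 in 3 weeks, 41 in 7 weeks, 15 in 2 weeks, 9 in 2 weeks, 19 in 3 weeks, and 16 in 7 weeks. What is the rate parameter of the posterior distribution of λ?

Total count: 12 + 13 + 31 + 16 + 14 + 41 + 15 + 9 + 19 + 16 = 186.
Total exposure: 4 + 7 + 6 + 7 + 3 + 7 + 2 + 2 + 3 + 7 = 48 weeks.
Gamma(α, β) with Poisson data over total exposure Σt gives posterior Gamma(α+Σx, β+Σt) = Gamma(214, 57).

57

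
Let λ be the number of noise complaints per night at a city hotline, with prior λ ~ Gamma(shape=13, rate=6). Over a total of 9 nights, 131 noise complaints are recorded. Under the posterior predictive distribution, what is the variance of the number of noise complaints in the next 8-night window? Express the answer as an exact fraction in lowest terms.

Total count 131 over total exposure 9 nights.
Posterior: α' = 13 + 131 = 144, β' = 6 + 9 = 15.
The posterior predictive for a window of length T is Negative Binomial with variance T·α'·(β'+T)/β'² = 8·144·23/225 = 2944/25.

2944/25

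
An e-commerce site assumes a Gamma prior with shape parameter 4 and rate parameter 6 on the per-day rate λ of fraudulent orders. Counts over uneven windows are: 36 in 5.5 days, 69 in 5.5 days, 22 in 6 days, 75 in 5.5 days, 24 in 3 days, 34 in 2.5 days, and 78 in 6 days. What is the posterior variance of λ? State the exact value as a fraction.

Total count: 36 + 69 + 22 + 75 + 24 + 34 + 78 = 338.
Total exposure: 5.5 + 5.5 + 6 + 5.5 + 3 + 2.5 + 6 = 34 days.
Conjugate update: add total count to the shape and total exposure to the rate, giving Gamma(342, 40).
Posterior variance = α'/β'² = 342/1600 = 171/800.

171/800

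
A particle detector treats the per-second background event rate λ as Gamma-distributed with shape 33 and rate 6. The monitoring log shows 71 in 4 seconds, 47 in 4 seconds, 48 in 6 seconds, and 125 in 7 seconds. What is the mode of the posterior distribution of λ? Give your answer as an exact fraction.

323/27

Total count: 71 + 47 + 48 + 125 = 291.
Total exposure: 4 + 4 + 6 + 7 = 21 seconds.
Posterior: α' = 33 + 291 = 324, β' = 6 + 21 = 27.
Posterior mode = (α'−1)/β' = 323/27.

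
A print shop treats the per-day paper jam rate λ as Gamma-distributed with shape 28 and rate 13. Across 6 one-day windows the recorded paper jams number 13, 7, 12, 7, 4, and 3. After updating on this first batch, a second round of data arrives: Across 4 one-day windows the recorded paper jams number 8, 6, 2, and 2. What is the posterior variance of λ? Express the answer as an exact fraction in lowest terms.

Total count: 13 + 7 + 12 + 7 + 4 + 3 = 46.
Total exposure: 6 days.
After the first batch: Gamma(28 + 46, 13 + 6) = Gamma(74, 19).
Total count: 8 + 6 + 2 + 2 = 18.
Total exposure: 4 days.
After the second batch: Gamma(74 + 18, 19 + 4) = Gamma(92, 23).
Posterior variance = α'/β'² = 92/529 = 4/23.

4/23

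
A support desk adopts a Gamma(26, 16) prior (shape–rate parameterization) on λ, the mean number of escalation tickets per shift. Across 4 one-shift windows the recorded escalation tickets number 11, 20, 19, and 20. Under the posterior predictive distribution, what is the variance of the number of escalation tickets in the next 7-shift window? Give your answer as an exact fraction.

1134/25

Total count: 11 + 20 + 19 + 20 = 70.
Total exposure: 4 shifts.
Gamma(α, β) with Poisson data over total exposure Σt gives posterior Gamma(α+Σx, β+Σt) = Gamma(96, 20).
The posterior predictive for a window of length T is Negative Binomial with variance T·α'·(β'+T)/β'² = 7·96·27/400 = 1134/25.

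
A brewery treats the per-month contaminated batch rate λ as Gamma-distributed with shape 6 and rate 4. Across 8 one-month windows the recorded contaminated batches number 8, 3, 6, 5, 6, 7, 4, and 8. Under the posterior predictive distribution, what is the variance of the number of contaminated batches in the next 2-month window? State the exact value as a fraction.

Total count: 8 + 3 + 6 + 5 + 6 + 7 + 4 + 8 = 47.
Total exposure: 8 months.
Conjugate update: add total count to the shape and total exposure to the rate, giving Gamma(53, 12).
The posterior predictive for a window of length T is Negative Binomial with variance T·α'·(β'+T)/β'² = 2·53·14/144 = 371/36.

371/36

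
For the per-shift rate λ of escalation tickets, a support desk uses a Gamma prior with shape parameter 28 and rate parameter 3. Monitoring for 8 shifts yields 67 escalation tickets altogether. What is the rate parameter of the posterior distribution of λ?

11

Total count 67 over total exposure 8 shifts.
Conjugate update: add total count to the shape and total exposure to the rate, giving Gamma(95, 11).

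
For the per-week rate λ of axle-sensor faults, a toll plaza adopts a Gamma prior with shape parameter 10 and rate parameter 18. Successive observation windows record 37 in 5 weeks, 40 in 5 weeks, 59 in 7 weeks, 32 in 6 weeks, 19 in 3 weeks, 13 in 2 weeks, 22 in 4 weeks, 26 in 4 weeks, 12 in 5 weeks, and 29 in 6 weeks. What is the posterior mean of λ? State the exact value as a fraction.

23/5

Total count: 37 + 40 + 59 + 32 + 19 + 13 + 22 + 26 + 12 + 29 = 289.
Total exposure: 5 + 5 + 7 + 6 + 3 + 2 + 4 + 4 + 5 + 6 = 47 weeks.
By Gamma–Poisson conjugacy, the posterior is Gamma(α + Σx, β + Σt) = Gamma(10 + 289, 18 + 47) = Gamma(299, 65).
Posterior mean = α'/β' = 299/65 = 23/5.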